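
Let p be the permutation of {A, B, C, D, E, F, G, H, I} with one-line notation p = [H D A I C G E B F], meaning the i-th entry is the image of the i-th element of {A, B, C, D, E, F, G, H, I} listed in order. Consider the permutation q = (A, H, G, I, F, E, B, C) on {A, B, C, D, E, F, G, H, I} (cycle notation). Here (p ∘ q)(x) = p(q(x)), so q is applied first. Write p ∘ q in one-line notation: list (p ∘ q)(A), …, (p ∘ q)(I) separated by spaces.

(p ∘ q)(x) = p(q(x)). Computing each image: p(q(A)) = p(H) = B, p(q(B)) = p(C) = A, p(q(C)) = p(A) = H, p(q(D)) = p(D) = I, p(q(E)) = p(B) = D, p(q(F)) = p(E) = C, p(q(G)) = p(I) = F, p(q(H)) = p(G) = E, p(q(I)) = p(F) = G.
Hence p ∘ q = [B A H I D C F E G].

B A H I D C F E G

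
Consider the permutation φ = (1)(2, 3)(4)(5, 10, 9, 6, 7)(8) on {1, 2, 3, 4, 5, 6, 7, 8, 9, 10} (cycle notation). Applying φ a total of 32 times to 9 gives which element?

7

9 lies in the 5-cycle (5, 10, 9, 6, 7).
Since the cycle has length 5, φ^32 acts on it the same as φ^2 (32 mod 5 = 2).
Advancing 2 steps from 9: 9 → 6 → 7.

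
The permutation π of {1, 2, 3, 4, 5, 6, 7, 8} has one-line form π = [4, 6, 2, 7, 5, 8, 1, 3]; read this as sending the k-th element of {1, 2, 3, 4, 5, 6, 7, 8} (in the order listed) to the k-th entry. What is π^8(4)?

Tracing 4 → 7 → … returns to 4 after 3 steps, so 4 lies in a 3-cycle (1, 4, 7).
Since the cycle has length 3, π^8 acts on it the same as π^2 (8 mod 3 = 2).
Stepping 2 places around the cycle: 4 → 7 → 1.

1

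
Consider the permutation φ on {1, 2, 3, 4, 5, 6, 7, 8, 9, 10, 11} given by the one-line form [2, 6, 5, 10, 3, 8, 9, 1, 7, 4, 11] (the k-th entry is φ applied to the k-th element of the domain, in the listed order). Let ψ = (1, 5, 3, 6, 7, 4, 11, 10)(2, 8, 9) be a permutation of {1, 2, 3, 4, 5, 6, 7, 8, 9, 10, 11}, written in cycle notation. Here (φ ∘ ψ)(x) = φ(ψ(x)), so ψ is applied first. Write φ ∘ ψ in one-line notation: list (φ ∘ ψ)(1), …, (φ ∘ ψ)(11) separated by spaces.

3 1 8 11 5 9 10 7 6 2 4

(φ ∘ ψ)(x) = φ(ψ(x)). Computing each image: φ(ψ(1)) = φ(5) = 3, φ(ψ(2)) = φ(8) = 1, φ(ψ(3)) = φ(6) = 8, φ(ψ(4)) = φ(11) = 11, φ(ψ(5)) = φ(3) = 5, φ(ψ(6)) = φ(7) = 9, φ(ψ(7)) = φ(4) = 10, φ(ψ(8)) = φ(9) = 7, φ(ψ(9)) = φ(2) = 6, φ(ψ(10)) = φ(1) = 2, φ(ψ(11)) = φ(10) = 4.
Hence φ ∘ ψ = [3 1 8 11 5 9 10 7 6 2 4].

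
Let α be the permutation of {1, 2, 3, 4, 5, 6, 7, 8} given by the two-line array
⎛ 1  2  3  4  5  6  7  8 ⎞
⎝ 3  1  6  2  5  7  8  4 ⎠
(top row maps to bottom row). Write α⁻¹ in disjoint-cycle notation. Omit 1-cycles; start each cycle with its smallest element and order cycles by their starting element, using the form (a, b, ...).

(1, 2, 4, 8, 7, 6, 3)

First write α in disjoint cycles: (1, 3, 6, 7, 8, 4, 2).
The inverse reverses every cycle; in canonical form, α⁻¹ = (1, 2, 4, 8, 7, 6, 3).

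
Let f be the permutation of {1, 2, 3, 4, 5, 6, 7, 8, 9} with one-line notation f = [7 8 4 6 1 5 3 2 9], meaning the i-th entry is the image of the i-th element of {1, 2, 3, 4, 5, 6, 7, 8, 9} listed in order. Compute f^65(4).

Tracing 4 → 6 → … returns to 4 after 6 steps, so 4 lies in a 6-cycle (1 7 3 4 6 5).
Powers repeat with period 6 on this cycle, and 65 mod 6 = 5, so f^65(4) = f^5(4).
Stepping 5 places around the cycle: 4 → 6 → 5 → 1 → 7 → 3.

3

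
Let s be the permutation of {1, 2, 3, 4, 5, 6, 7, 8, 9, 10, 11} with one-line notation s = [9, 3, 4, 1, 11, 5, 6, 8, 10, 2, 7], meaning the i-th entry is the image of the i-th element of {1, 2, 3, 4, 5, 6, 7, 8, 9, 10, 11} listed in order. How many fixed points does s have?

The fixed points (elements with s(x) = x) are {8}, so there is 1.

1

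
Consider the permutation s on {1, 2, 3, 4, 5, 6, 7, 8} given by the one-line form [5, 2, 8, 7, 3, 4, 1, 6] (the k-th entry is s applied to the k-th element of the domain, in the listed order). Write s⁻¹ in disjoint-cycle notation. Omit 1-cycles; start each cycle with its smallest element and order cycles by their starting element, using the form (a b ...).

(1 7 4 6 8 3 5)

The cycle decomposition of s is (1 5 3 8 6 4 7).
Reversing each cycle (and rotating so the smallest element leads) gives s⁻¹ = (1 7 4 6 8 3 5).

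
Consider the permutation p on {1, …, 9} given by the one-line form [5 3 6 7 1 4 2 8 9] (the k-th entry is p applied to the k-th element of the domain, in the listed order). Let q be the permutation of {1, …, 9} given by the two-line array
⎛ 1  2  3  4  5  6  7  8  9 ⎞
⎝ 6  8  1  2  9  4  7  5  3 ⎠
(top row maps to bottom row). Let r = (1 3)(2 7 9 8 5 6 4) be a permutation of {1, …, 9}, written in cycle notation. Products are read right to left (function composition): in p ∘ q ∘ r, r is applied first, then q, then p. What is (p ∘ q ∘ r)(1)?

Apply the permutations in order: r(1) = 3, then q(3) = 1, then p(1) = 5. So (p ∘ q ∘ r)(1) = 5.

5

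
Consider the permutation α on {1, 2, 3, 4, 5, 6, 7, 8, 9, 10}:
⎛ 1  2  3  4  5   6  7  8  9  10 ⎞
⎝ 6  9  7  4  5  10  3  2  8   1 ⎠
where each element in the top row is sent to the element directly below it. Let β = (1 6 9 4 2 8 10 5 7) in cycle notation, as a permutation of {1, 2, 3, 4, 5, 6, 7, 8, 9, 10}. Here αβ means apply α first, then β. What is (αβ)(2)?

4

(αβ)(2) = β(α(2)). α(2) = 9, then β(9) = 4. So (αβ)(2) = 4.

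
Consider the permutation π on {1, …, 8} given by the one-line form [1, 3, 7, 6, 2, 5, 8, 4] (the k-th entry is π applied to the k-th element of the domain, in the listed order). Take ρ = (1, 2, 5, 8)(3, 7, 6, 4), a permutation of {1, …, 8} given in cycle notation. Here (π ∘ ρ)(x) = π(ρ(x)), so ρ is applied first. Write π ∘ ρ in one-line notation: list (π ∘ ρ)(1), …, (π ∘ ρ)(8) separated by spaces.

For each element, apply ρ then π: 1 → 2 → 3; 2 → 5 → 2; 3 → 7 → 8; 4 → 3 → 7; 5 → 8 → 4; 6 → 4 → 6; 7 → 6 → 5; 8 → 1 → 1.
So π ∘ ρ in one-line form is 3 2 8 7 4 6 5 1.

3 2 8 7 4 6 5 1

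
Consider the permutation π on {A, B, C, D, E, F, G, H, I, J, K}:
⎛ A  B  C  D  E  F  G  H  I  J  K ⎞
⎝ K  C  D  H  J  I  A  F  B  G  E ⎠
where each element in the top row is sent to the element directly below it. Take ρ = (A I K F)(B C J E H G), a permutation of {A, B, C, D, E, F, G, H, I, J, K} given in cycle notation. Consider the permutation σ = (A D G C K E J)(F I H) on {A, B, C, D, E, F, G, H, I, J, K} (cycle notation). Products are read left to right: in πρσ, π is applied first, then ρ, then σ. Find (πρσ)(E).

J

(πρσ)(E) = σ(ρ(π(E))). π(E) = J, then ρ(J) = E, then σ(E) = J, so the result is J.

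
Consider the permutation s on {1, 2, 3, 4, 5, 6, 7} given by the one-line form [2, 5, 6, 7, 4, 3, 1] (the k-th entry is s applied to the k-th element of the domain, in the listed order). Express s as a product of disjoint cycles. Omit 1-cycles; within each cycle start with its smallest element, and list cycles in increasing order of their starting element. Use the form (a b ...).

Start at 1 and follow images: 1 → 2 → 5 → 4 → 7 → 1, giving the cycle (1 2 5 4 7).
Continuing from each remaining unvisited element yields (1 2 5 4 7)(3 6).

(1 2 5 4 7)(3 6)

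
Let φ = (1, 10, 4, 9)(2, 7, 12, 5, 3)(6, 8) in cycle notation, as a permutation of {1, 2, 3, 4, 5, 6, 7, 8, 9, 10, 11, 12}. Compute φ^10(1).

1 lies in the 4-cycle (1, 10, 4, 9).
On a 4-cycle, φ^4 is the identity, so φ^10 = φ^2 there (10 ≡ 2 mod 4).
Advancing 2 steps from 1: 1 → 10 → 4.

4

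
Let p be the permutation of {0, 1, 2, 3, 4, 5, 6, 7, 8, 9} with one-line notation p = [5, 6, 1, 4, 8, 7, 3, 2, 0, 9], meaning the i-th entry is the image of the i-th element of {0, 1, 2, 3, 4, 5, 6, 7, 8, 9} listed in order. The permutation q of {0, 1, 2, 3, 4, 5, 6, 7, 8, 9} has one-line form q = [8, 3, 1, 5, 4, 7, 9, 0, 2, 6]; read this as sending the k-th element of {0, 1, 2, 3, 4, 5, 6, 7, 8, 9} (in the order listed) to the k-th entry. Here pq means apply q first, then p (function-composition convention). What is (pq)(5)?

(pq)(5) = p(q(5)). q(5) = 7, then p(7) = 2. So (pq)(5) = 2.

2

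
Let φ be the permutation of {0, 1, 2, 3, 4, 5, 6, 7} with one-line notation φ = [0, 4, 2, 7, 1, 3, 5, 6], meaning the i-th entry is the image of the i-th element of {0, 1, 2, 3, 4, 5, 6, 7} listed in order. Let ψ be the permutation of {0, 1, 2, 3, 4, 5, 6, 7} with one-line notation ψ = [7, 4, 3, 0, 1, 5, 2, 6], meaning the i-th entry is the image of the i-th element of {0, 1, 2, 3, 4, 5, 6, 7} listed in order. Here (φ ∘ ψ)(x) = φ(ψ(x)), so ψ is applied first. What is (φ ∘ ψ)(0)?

(φ ∘ ψ)(0) = φ(ψ(0)). ψ(0) = 7, then φ(7) = 6. So (φ ∘ ψ)(0) = 6.

6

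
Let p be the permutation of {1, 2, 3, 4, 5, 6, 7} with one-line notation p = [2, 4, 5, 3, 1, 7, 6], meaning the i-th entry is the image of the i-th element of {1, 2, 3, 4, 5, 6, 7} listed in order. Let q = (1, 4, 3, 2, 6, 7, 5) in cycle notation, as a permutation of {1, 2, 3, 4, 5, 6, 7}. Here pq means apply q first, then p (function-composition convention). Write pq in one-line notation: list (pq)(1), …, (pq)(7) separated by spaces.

For each element, apply q then p: 1 → 4 → 3; 2 → 6 → 7; 3 → 2 → 4; 4 → 3 → 5; 5 → 1 → 2; 6 → 7 → 6; 7 → 5 → 1.
Collecting the images, pq = [3 7 4 5 2 6 1].

3 7 4 5 2 6 1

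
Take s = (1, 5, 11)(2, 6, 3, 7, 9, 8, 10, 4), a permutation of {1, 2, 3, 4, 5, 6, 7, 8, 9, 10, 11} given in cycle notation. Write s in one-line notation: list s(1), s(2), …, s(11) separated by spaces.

Each element maps to the next entry in its cycle (wrapping to the front): 1→5, 2→6, 3→7, 4→2, 5→11, 6→3, 7→9, 8→10, 9→8, 10→4, 11→1.
Listing these in domain order gives 5 6 7 2 11 3 9 10 8 4 1.

5 6 7 2 11 3 9 10 8 4 1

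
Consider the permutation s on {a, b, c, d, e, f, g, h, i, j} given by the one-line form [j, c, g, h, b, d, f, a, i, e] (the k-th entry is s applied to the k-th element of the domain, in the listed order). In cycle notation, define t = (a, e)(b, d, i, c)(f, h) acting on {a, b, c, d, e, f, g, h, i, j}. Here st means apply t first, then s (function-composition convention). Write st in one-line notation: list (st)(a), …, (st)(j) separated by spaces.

b h c i j a f d g e

Chase each element through t then s: a → e → b; b → d → h; c → b → c; d → i → i; e → a → j; f → h → a; g → g → f; h → f → d; i → c → g; j → j → e.
So st in one-line form is b h c i j a f d g e.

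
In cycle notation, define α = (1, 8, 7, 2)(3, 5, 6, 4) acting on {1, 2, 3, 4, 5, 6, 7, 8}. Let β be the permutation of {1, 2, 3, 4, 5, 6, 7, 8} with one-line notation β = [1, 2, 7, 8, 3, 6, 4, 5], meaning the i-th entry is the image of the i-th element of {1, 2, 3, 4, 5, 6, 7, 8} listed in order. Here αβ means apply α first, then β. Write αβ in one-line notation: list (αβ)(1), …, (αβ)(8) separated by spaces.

5 1 3 7 6 8 2 4

Chase each element through α then β: 1 → 8 → 5; 2 → 1 → 1; 3 → 5 → 3; 4 → 3 → 7; 5 → 6 → 6; 6 → 4 → 8; 7 → 2 → 2; 8 → 7 → 4.
So αβ in one-line form is 5 1 3 7 6 8 2 4.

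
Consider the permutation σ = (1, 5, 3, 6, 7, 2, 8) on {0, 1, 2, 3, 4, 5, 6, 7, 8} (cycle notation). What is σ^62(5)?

1

5 lies in the 7-cycle (1, 5, 3, 6, 7, 2, 8).
Since the cycle has length 7, σ^62 acts on it the same as σ^6 (62 mod 7 = 6).
Stepping 6 places around the cycle: 5 → 3 → 6 → 7 → 2 → 8 → 1.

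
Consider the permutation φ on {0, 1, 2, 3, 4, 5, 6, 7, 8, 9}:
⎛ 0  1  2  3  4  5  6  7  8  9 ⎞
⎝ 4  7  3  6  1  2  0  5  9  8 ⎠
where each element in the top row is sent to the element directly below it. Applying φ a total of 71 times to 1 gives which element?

Tracing 1 → 7 → … returns to 1 after 8 steps, so 1 lies in an 8-cycle (0, 4, 1, 7, 5, 2, 3, 6).
On an 8-cycle, φ^8 is the identity, so φ^71 = φ^7 there (71 ≡ 7 mod 8).
Advancing 7 steps from 1: 1 → 7 → 5 → 2 → 3 → 6 → 0 → 4.

4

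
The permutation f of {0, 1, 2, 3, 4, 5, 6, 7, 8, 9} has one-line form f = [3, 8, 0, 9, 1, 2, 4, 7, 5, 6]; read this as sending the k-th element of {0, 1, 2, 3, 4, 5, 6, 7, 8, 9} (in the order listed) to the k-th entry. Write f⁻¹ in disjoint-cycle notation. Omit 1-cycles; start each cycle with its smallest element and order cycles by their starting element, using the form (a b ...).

(0 2 5 8 1 4 6 9 3)

The cycle decomposition of f is (0 3 9 6 4 1 8 5 2).
The inverse reverses every cycle; in canonical form, f⁻¹ = (0 2 5 8 1 4 6 9 3).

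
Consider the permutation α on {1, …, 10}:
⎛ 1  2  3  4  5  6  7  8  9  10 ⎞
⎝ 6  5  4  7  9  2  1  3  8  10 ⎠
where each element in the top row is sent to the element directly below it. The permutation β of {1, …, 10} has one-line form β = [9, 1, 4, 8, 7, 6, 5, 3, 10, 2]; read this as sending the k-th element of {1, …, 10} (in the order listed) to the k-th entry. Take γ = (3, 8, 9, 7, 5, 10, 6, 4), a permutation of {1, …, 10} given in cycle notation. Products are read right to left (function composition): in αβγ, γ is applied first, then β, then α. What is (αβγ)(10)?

2

(αβγ)(10) = α(β(γ(10))). γ(10) = 6, then β(6) = 6, then α(6) = 2, so the result is 2.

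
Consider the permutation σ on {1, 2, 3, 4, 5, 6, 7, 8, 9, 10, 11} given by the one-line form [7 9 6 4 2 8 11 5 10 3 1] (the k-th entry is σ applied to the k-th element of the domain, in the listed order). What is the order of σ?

Writing σ as disjoint cycles, the cycle lengths are 7, 3, 1.
Since disjoint cycles commute, ord(σ) = lcm(7, 3) = 21.

21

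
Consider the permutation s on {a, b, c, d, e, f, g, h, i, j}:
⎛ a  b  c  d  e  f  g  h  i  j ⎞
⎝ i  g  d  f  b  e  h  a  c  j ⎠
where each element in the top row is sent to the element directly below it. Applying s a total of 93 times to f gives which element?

Tracing f → e → … returns to f after 9 steps, so f lies in a 9-cycle (a, i, c, d, f, e, b, g, h).
On a 9-cycle, s^9 is the identity, so s^93 = s^3 there (93 ≡ 3 mod 9).
Stepping 3 places around the cycle: f → e → b → g.

g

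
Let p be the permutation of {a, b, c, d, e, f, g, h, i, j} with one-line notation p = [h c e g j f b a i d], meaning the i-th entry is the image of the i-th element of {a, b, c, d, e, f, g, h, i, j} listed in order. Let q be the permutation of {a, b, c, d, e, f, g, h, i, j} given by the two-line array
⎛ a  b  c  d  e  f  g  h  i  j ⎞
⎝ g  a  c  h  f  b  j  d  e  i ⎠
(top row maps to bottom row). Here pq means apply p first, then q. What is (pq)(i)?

p(i) = i, then q(i) = e; composing gives (pq)(i) = e.

e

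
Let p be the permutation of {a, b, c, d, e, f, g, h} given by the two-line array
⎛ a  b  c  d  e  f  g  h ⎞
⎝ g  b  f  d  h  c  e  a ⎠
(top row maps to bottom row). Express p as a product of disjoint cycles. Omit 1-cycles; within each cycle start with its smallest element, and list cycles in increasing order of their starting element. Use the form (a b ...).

Iterating p from a gives a → g → e → h → a; that is the 4-cycle (a g e h).
Repeating from the next unused element and collecting all non-trivial cycles gives (a g e h)(c f).

(a g e h)(c f)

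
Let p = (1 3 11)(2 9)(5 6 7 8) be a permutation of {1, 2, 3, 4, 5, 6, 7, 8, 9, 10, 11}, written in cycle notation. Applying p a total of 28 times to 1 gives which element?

3

1 lies in the 3-cycle (1 3 11).
Since the cycle has length 3, p^28 acts on it the same as p^1 (28 mod 3 = 1).
Stepping 1 place around the cycle: 1 → 3.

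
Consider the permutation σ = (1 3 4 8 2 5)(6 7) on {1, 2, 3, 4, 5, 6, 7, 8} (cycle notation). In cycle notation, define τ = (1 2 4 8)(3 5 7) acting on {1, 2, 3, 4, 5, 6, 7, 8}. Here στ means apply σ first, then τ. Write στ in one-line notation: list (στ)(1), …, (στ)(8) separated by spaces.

(στ)(x) = τ(σ(x)). Computing each image: τ(σ(1)) = τ(3) = 5, τ(σ(2)) = τ(5) = 7, τ(σ(3)) = τ(4) = 8, τ(σ(4)) = τ(8) = 1, τ(σ(5)) = τ(1) = 2, τ(σ(6)) = τ(7) = 3, τ(σ(7)) = τ(6) = 6, τ(σ(8)) = τ(2) = 4.
Hence στ = [5 7 8 1 2 3 6 4].

5 7 8 1 2 3 6 4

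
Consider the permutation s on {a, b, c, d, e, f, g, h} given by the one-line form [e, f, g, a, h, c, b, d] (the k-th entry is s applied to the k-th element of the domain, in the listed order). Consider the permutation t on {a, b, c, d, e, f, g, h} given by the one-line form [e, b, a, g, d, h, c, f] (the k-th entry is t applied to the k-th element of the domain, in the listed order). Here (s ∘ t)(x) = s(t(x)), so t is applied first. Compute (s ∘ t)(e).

t(e) = d, then s(d) = a; composing gives (s ∘ t)(e) = a.

a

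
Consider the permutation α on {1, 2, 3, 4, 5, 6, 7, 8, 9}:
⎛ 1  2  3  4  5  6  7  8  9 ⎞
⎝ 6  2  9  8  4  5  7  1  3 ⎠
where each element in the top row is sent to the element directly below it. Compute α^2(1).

5

Tracing 1 → 6 → … returns to 1 after 5 steps, so 1 lies in a 5-cycle (1, 6, 5, 4, 8).
Advancing 2 steps from 1: 1 → 6 → 5.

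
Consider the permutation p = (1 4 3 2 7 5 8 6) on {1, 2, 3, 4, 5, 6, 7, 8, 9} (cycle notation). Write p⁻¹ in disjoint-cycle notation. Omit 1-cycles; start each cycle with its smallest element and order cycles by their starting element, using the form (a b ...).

(1 6 8 5 7 2 3 4)

The inverse reverses each cycle.
Reversing each cycle of p and rotating so the smallest element leads gives (1 6 8 5 7 2 3 4).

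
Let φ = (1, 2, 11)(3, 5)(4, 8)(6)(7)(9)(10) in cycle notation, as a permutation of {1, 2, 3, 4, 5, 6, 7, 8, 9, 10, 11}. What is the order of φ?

6

The cycle type of φ is (3, 2, 2, 1, 1, 1, 1).
The order of φ is the least common multiple of its cycle lengths: lcm(3, 2, 2) = 6.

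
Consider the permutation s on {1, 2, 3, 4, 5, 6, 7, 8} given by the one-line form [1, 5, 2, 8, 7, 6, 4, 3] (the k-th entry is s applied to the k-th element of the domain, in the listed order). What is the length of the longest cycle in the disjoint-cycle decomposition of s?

Decomposing into disjoint cycles gives (2, 5, 7, 4, 8, 3); the longest has length 6.

6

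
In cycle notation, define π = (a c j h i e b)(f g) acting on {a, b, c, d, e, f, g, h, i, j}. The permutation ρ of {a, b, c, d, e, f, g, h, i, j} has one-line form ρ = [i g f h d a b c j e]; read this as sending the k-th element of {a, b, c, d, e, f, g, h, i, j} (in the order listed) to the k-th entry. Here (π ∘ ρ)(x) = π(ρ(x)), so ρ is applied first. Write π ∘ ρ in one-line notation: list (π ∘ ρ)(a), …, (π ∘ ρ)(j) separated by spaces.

For each element, apply ρ then π: a → i → e; b → g → f; c → f → g; d → h → i; e → d → d; f → a → c; g → b → a; h → c → j; i → j → h; j → e → b.
So π ∘ ρ in one-line form is e f g i d c a j h b.

e f g i d c a j h b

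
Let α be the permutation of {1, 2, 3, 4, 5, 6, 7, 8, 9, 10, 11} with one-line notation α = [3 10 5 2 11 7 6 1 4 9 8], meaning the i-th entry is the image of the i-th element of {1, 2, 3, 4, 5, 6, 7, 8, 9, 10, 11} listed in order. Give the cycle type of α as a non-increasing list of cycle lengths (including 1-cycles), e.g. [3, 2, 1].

[5, 4, 2]

The disjoint cycles are (1 3 5 11 8)(2 10 9 4)(6 7), with lengths 5, 4, 2 in non-increasing order.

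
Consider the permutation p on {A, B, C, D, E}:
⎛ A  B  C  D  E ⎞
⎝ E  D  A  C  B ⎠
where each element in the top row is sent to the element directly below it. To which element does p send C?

The entry below C in the array is A, so p(C) = A.

A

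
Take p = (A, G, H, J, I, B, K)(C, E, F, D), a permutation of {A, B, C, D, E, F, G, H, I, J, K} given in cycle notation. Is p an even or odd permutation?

odd

The cycle lengths are 7, 4.
A cycle is odd iff its length is even; p has 1 even-length cycle, so sgn(p) = (−1)^1 and p is odd.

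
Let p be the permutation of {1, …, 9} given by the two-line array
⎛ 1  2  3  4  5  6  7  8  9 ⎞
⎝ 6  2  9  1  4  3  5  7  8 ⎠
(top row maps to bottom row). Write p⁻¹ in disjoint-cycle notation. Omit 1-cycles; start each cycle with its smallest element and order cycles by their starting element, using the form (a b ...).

(1 4 5 7 8 9 3 6)

The cycle decomposition of p is (1 6 3 9 8 7 5 4).
The inverse reverses every cycle; in canonical form, p⁻¹ = (1 4 5 7 8 9 3 6).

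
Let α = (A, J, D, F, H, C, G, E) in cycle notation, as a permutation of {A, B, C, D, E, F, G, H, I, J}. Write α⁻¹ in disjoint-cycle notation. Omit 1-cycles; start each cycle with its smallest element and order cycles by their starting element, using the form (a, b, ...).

(A, E, G, C, H, F, D, J)

If α sends a → b within a cycle, α⁻¹ sends b → a; equivalently, reverse each cycle.
After reversing and putting each cycle's least element first, α⁻¹ = (A, E, G, C, H, F, D, J).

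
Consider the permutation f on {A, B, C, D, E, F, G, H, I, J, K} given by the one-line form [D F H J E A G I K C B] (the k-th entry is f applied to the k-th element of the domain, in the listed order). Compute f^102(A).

Tracing A → D → … returns to A after 9 steps, so A lies in a 9-cycle (A, D, J, C, H, I, K, B, F).
Powers repeat with period 9 on this cycle, and 102 mod 9 = 3, so f^102(A) = f^3(A).
Stepping 3 places around the cycle: A → D → J → C.

C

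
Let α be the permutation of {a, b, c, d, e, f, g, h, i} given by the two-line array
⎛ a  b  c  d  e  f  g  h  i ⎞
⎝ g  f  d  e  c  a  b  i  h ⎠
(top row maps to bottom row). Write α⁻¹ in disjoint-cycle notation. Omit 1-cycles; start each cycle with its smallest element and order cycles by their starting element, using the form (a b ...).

First write α in disjoint cycles: (a g b f)(c d e)(h i).
The inverse reverses every cycle; in canonical form, α⁻¹ = (a f b g)(c e d)(h i).

(a f b g)(c e d)(h i)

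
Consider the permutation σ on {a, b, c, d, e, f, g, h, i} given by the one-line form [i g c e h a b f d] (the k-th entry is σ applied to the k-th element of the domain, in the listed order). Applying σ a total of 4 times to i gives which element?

Tracing i → d → … returns to i after 6 steps, so i lies in a 6-cycle (a i d e h f).
Advancing 4 steps from i: i → d → e → h → f.

f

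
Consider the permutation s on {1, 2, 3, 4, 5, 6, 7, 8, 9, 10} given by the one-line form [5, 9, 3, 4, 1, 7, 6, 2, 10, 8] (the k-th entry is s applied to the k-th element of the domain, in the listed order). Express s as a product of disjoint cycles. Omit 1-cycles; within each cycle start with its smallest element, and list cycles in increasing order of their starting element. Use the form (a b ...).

Start at 1 and follow images: 1 → 5 → 1, giving the cycle (1 5).
Continuing from each remaining unvisited element yields (1 5)(2 9 10 8)(6 7).

(1 5)(2 9 10 8)(6 7)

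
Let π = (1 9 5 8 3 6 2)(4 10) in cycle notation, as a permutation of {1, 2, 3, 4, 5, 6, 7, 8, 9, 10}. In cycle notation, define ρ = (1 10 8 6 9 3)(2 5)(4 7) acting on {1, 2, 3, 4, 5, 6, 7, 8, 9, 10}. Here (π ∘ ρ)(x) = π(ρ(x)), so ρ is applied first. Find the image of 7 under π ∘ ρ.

10

(π ∘ ρ)(7) = π(ρ(7)). ρ(7) = 4, then π(4) = 10. So (π ∘ ρ)(7) = 10.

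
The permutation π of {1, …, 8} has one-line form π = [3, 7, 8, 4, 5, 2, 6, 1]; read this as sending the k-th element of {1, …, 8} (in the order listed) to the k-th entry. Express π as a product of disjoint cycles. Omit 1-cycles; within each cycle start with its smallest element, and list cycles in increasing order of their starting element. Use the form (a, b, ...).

Iterating π from 1 gives 1 → 3 → 8 → 1; that is the 3-cycle (1, 3, 8).
Repeating from the next unused element and collecting all non-trivial cycles gives (1, 3, 8)(2, 7, 6).

(1, 3, 8)(2, 7, 6)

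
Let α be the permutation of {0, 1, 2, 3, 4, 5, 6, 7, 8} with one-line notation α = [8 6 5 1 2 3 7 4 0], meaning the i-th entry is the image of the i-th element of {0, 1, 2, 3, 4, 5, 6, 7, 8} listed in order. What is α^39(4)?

Tracing 4 → 2 → … returns to 4 after 7 steps, so 4 lies in a 7-cycle (1, 6, 7, 4, 2, 5, 3).
Powers repeat with period 7 on this cycle, and 39 mod 7 = 4, so α^39(4) = α^4(4).
Advancing 4 steps from 4: 4 → 2 → 5 → 3 → 1.

1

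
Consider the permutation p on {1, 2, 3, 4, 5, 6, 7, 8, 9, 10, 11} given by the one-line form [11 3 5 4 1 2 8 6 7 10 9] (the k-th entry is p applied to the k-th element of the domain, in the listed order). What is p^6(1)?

Tracing 1 → 11 → … returns to 1 after 9 steps, so 1 lies in a 9-cycle (1, 11, 9, 7, 8, 6, 2, 3, 5).
Stepping 6 places around the cycle: 1 → 11 → 9 → 7 → 8 → 6 → 2.

2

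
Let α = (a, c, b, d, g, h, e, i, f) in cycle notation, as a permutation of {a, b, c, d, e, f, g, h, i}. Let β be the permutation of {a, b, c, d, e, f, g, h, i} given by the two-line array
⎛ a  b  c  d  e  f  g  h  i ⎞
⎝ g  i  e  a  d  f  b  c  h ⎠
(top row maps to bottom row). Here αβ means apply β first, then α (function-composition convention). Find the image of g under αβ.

β(g) = b, then α(b) = d; composing gives (αβ)(g) = d.

d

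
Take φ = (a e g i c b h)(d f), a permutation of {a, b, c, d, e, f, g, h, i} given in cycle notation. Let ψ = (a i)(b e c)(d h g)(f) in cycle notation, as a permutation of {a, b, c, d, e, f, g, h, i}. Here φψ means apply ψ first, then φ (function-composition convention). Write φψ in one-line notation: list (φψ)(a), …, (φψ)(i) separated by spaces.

Chase each element through ψ then φ: a → i → c; b → e → g; c → b → h; d → h → a; e → c → b; f → f → d; g → d → f; h → g → i; i → a → e.
So φψ in one-line form is c g h a b d f i e.

c g h a b d f i e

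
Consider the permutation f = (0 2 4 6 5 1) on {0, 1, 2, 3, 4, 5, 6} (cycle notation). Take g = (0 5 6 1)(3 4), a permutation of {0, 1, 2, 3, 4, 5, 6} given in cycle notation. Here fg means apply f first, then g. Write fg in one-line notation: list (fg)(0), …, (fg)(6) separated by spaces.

(fg)(x) = g(f(x)). Computing each image: g(f(0)) = g(2) = 2, g(f(1)) = g(0) = 5, g(f(2)) = g(4) = 3, g(f(3)) = g(3) = 4, g(f(4)) = g(6) = 1, g(f(5)) = g(1) = 0, g(f(6)) = g(5) = 6.
Hence fg = [2 5 3 4 1 0 6].

2 5 3 4 1 0 6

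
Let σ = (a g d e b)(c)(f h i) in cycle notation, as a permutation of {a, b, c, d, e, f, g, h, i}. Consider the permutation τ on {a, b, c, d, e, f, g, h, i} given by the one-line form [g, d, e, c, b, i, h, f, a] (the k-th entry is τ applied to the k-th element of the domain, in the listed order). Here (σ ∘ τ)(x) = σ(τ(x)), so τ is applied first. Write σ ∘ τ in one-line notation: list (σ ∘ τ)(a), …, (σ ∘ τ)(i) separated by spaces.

(σ ∘ τ)(x) = σ(τ(x)). Computing each image: σ(τ(a)) = σ(g) = d, σ(τ(b)) = σ(d) = e, σ(τ(c)) = σ(e) = b, σ(τ(d)) = σ(c) = c, σ(τ(e)) = σ(b) = a, σ(τ(f)) = σ(i) = f, σ(τ(g)) = σ(h) = i, σ(τ(h)) = σ(f) = h, σ(τ(i)) = σ(a) = g.
Hence σ ∘ τ = [d e b c a f i h g].

d e b c a f i h g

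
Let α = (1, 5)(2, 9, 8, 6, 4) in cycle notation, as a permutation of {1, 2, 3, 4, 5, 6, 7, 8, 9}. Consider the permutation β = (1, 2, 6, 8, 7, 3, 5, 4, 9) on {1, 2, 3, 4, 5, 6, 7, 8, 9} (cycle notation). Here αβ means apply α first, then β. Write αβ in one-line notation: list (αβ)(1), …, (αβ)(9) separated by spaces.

For each element, apply α then β: 1 → 5 → 4; 2 → 9 → 1; 3 → 3 → 5; 4 → 2 → 6; 5 → 1 → 2; 6 → 4 → 9; 7 → 7 → 3; 8 → 6 → 8; 9 → 8 → 7.
Collecting the images, αβ = [4 1 5 6 2 9 3 8 7].

4 1 5 6 2 9 3 8 7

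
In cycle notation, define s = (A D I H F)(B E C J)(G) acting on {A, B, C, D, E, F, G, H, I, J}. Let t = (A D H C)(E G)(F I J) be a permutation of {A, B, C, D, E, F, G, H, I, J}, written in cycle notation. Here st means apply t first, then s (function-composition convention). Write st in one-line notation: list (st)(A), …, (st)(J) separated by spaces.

(st)(x) = s(t(x)). Computing each image: s(t(A)) = s(D) = I, s(t(B)) = s(B) = E, s(t(C)) = s(A) = D, s(t(D)) = s(H) = F, s(t(E)) = s(G) = G, s(t(F)) = s(I) = H, s(t(G)) = s(E) = C, s(t(H)) = s(C) = J, s(t(I)) = s(J) = B, s(t(J)) = s(F) = A.
Hence st = [I E D F G H C J B A].

I E D F G H C J B A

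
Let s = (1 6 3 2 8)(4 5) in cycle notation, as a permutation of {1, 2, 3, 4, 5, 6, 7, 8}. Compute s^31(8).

1

8 lies in the 5-cycle (1 6 3 2 8).
On a 5-cycle, s^5 is the identity, so s^31 = s^1 there (31 ≡ 1 mod 5).
Stepping 1 place around the cycle: 8 → 1.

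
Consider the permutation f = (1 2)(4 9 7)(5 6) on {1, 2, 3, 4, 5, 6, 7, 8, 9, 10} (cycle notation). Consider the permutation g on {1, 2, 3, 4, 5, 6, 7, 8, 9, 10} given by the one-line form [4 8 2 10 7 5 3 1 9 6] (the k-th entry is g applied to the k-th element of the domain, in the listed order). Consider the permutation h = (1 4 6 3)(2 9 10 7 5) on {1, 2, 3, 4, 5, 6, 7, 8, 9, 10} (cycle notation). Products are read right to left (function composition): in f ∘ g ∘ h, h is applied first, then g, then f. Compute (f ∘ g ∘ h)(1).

(f ∘ g ∘ h)(1) = f(g(h(1))). h(1) = 4, then g(4) = 10, then f(10) = 10, so the result is 10.

10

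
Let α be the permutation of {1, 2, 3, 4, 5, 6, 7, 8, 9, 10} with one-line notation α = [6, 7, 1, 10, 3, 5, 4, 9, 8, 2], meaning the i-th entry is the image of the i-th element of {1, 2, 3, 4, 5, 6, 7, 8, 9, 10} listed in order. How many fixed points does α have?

No element satisfies α(x) = x, so there are 0 fixed points.

0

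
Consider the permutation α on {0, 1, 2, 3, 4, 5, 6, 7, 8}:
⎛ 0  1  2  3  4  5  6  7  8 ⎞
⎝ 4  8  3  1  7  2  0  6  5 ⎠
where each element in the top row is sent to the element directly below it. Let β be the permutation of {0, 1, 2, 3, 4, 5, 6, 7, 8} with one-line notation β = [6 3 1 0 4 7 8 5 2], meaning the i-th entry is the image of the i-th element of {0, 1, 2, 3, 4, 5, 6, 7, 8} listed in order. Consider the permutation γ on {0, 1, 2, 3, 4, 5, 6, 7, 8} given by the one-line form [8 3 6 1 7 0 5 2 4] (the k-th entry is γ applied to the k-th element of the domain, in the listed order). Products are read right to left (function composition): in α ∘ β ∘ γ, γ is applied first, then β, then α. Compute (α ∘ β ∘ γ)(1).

4

Apply the permutations in order: γ(1) = 3, then β(3) = 0, then α(0) = 4. So (α ∘ β ∘ γ)(1) = 4.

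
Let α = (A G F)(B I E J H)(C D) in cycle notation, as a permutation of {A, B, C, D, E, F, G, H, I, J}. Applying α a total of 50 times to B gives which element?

B

B lies in the 5-cycle (B I E J H).
On a 5-cycle, α^5 is the identity, so α^50 = α^0 there (50 ≡ 0 mod 5).
So α^50(B) = B.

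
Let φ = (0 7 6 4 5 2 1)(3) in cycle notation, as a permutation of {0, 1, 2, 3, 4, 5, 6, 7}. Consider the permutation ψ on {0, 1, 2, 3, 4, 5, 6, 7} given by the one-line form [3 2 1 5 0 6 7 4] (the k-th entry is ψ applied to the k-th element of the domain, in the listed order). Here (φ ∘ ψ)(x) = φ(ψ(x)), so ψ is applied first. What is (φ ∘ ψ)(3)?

2

First apply ψ: ψ(3) = 5, then φ(5) = 2. Thus (φ ∘ ψ)(3) = 2.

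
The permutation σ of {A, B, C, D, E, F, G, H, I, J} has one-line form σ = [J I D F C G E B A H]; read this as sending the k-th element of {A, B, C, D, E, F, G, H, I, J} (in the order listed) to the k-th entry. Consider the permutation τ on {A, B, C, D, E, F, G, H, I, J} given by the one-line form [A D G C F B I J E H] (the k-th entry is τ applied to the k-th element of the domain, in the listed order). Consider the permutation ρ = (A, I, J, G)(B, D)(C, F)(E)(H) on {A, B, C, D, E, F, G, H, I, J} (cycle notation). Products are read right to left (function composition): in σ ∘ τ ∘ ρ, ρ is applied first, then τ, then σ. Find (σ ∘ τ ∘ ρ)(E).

(σ ∘ τ ∘ ρ)(E) = σ(τ(ρ(E))). ρ(E) = E, then τ(E) = F, then σ(F) = G, so the result is G.

G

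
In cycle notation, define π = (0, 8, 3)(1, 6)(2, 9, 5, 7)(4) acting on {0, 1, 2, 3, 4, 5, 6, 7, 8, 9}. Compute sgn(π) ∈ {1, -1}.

1

The cycle lengths are 4, 3, 2, 1.
A cycle is odd iff its length is even; π has 2 even-length cycles, so sgn(π) = (−1)^2 and π is even.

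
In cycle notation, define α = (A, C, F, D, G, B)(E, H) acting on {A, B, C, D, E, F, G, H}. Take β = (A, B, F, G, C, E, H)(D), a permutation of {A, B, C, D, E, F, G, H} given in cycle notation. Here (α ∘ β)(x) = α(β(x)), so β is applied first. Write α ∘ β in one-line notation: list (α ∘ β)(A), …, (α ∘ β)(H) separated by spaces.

For each element, apply β then α: A → B → A; B → F → D; C → E → H; D → D → G; E → H → E; F → G → B; G → C → F; H → A → C.
Collecting the images, α ∘ β = [A D H G E B F C].

A D H G E B F C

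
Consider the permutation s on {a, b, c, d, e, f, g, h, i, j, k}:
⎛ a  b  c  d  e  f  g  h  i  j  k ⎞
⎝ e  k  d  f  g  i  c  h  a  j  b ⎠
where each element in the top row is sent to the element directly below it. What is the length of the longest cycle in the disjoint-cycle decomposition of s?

Decomposing into disjoint cycles gives (a, e, g, c, d, f, i)(b, k); the longest has length 7.

7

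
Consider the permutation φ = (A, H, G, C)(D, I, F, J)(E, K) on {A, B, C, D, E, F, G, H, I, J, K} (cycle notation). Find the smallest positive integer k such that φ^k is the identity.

The disjoint cycles have lengths 4, 4, 2, 1.
The order of φ is the least common multiple of its cycle lengths: lcm(4, 4, 2) = 4.

4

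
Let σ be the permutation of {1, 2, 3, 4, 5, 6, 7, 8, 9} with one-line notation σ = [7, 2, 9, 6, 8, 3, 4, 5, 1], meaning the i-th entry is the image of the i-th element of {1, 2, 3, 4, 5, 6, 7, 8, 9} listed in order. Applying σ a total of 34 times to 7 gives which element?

Tracing 7 → 4 → … returns to 7 after 6 steps, so 7 lies in a 6-cycle (1, 7, 4, 6, 3, 9).
Powers repeat with period 6 on this cycle, and 34 mod 6 = 4, so σ^34(7) = σ^4(7).
Advancing 4 steps from 7: 7 → 4 → 6 → 3 → 9.

9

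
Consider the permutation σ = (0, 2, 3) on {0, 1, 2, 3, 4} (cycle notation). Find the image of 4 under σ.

4 does not appear in any cycle of σ, so it is a fixed point: σ(4) = 4.

4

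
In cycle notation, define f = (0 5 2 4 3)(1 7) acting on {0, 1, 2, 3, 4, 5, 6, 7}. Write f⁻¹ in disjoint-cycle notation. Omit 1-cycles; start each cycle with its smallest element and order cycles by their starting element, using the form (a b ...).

The inverse reverses each cycle.
Reversing each cycle of f and rotating so the smallest element leads gives (0 3 4 2 5)(1 7).

(0 3 4 2 5)(1 7)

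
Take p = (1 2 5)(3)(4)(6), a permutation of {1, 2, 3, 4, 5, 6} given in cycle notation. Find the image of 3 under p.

3

The 1-cycle (3) fixes 3, so p(3) = 3.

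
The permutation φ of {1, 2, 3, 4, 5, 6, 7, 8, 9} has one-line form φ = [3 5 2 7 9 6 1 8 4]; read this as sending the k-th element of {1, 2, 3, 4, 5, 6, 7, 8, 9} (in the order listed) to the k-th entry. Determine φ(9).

9 is element number 9 of the domain, and entry number 9 of the one-line form is 4, so φ(9) = 4.

4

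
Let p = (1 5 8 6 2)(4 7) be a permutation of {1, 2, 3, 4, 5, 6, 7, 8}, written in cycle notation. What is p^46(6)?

6 lies in the 5-cycle (1 5 8 6 2).
On a 5-cycle, p^5 is the identity, so p^46 = p^1 there (46 ≡ 1 mod 5).
Advancing 1 step from 6: 6 → 2.

2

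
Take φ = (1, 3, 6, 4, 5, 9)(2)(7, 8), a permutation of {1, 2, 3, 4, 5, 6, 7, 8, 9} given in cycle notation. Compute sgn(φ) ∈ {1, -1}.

1

The cycle lengths are 6, 2, 1.
A cycle is odd iff its length is even; φ has 2 even-length cycles, so sgn(φ) = (−1)^2 and φ is even.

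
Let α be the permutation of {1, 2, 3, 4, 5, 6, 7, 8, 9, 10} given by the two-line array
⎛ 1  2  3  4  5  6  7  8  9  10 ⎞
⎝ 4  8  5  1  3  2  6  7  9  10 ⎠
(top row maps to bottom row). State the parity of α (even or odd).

In disjoint-cycle form the cycle lengths are 4, 2, 2, 1, 1.
A cycle of length ℓ contributes ℓ−1 transpositions, so α is a product of 3 + 1 + 1 = 5 transpositions — odd.

odd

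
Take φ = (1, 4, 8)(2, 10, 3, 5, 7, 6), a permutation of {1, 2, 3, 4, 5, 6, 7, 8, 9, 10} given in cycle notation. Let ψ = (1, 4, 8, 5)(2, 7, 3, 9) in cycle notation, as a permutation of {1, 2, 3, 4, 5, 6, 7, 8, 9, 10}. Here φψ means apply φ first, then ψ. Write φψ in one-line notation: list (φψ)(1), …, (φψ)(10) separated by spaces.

Chase each element through φ then ψ: 1 → 4 → 8; 2 → 10 → 10; 3 → 5 → 1; 4 → 8 → 5; 5 → 7 → 3; 6 → 2 → 7; 7 → 6 → 6; 8 → 1 → 4; 9 → 9 → 2; 10 → 3 → 9.
So φψ in one-line form is 8 10 1 5 3 7 6 4 2 9.

8 10 1 5 3 7 6 4 2 9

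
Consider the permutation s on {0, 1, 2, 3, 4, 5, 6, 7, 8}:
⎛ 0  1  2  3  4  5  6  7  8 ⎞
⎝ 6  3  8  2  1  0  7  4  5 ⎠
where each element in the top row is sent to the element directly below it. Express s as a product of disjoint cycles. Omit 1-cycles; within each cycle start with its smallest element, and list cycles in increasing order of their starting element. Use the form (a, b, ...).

(0, 6, 7, 4, 1, 3, 2, 8, 5)

Iterating s from 0 gives 0 → 6 → 7 → 4 → 1 → 3 → 2 → 8 → 5 → 0; that is the 9-cycle (0, 6, 7, 4, 1, 3, 2, 8, 5).
Repeating from the next unused element and collecting all non-trivial cycles gives (0, 6, 7, 4, 1, 3, 2, 8, 5).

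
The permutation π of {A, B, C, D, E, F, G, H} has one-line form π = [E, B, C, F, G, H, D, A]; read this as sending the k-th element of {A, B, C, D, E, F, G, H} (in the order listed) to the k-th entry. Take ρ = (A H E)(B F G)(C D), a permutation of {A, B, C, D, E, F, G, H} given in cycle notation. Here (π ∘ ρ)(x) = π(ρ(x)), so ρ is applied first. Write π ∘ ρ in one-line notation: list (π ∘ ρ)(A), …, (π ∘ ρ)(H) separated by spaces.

A H F C E D B G

Chase each element through ρ then π: A → H → A; B → F → H; C → D → F; D → C → C; E → A → E; F → G → D; G → B → B; H → E → G.
Collecting the images, π ∘ ρ = [A H F C E D B G].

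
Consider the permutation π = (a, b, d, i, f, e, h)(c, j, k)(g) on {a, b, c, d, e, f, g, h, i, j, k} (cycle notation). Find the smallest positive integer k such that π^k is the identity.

The disjoint cycles have lengths 7, 3, 1.
The order is lcm(7, 3) = 21.

21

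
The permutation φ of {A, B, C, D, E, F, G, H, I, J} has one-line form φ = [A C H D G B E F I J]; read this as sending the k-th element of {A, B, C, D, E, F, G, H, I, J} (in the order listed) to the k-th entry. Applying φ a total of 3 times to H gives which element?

C

Tracing H → F → … returns to H after 4 steps, so H lies in a 4-cycle (B, C, H, F).
Stepping 3 places around the cycle: H → F → B → C.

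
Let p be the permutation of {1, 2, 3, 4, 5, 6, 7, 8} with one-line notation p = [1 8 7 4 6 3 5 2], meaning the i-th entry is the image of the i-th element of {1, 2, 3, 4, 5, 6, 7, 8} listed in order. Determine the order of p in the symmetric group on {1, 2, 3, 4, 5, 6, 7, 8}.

4

Decomposing into disjoint cycles gives cycle lengths 4, 2, 1, 1.
The order of p is the least common multiple of its cycle lengths: lcm(4, 2) = 4.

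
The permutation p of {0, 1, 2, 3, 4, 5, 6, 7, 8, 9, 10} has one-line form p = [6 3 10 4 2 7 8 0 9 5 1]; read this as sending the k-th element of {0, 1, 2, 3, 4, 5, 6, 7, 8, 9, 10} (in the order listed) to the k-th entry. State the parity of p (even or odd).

In disjoint-cycle form the cycle lengths are 6, 5.
A cycle is odd iff its length is even; p has 1 even-length cycle, so sgn(p) = (−1)^1 and p is odd.

odd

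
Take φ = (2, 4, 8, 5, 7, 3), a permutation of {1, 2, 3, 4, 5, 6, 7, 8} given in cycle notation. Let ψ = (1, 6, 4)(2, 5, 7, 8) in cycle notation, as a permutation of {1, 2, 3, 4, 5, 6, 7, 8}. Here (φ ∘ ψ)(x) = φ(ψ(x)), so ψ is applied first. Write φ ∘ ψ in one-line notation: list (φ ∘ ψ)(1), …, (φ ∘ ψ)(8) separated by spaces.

(φ ∘ ψ)(x) = φ(ψ(x)). Computing each image: φ(ψ(1)) = φ(6) = 6, φ(ψ(2)) = φ(5) = 7, φ(ψ(3)) = φ(3) = 2, φ(ψ(4)) = φ(1) = 1, φ(ψ(5)) = φ(7) = 3, φ(ψ(6)) = φ(4) = 8, φ(ψ(7)) = φ(8) = 5, φ(ψ(8)) = φ(2) = 4.
Hence φ ∘ ψ = [6 7 2 1 3 8 5 4].

6 7 2 1 3 8 5 4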